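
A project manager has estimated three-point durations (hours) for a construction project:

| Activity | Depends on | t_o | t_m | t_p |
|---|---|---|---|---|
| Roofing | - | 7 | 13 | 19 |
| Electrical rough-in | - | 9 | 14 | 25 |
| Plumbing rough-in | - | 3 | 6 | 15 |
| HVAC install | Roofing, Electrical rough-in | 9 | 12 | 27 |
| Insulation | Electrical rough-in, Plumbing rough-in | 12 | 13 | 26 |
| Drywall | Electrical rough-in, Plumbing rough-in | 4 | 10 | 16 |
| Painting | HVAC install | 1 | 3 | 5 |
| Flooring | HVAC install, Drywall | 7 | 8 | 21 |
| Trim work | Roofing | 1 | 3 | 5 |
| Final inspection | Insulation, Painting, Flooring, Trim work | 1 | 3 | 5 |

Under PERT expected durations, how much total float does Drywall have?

te_Roofing = (7 + 4·13 + 19)/6 = 78/6 = 13
te_Electrical rough-in = (9 + 4·14 + 25)/6 = 90/6 = 15
te_Plumbing rough-in = (3 + 4·6 + 15)/6 = 42/6 = 7
te_HVAC install = (9 + 4·12 + 27)/6 = 84/6 = 14
te_Insulation = (12 + 4·13 + 26)/6 = 90/6 = 15
te_Drywall = (4 + 4·10 + 16)/6 = 60/6 = 10
te_Painting = (1 + 4·3 + 5)/6 = 18/6 = 3
te_Flooring = (7 + 4·8 + 21)/6 = 60/6 = 10
te_Trim work = (1 + 4·3 + 5)/6 = 18/6 = 3
te_Final inspection = (1 + 4·3 + 5)/6 = 18/6 = 3

Forward pass:
ES_Roofing = 0; EF_Roofing = 13
ES_Electrical rough-in = 0; EF_Electrical rough-in = 15
ES_Plumbing rough-in = 0; EF_Plumbing rough-in = 7
ES_HVAC install = max(EF_Roofing=13, EF_Electrical rough-in=15) = 15; EF_HVAC install = 15+14 = 29
ES_Insulation = max(EF_Electrical rough-in=15, EF_Plumbing rough-in=7) = 15; EF_Insulation = 15+15 = 30
ES_Drywall = max(EF_Electrical rough-in=15, EF_Plumbing rough-in=7) = 15; EF_Drywall = 15+10 = 25
ES_Painting = 29; EF_Painting = 29+3 = 32
ES_Flooring = max(EF_HVAC install=29, EF_Drywall=25) = 29; EF_Flooring = 29+10 = 39
ES_Trim work = 13; EF_Trim work = 13+3 = 16
ES_Final inspection = max(EF_Insulation=30, EF_Painting=32, EF_Flooring=39, EF_Trim work=16) = 39; EF_Final inspection = 39+3 = 42
Expected project duration μ = 42 hours. Critical path: Electrical rough-in → HVAC install → Flooring → Final inspection.

Backward pass:
LF_Final inspection = 42; LS_Final inspection = 42−3 = 39
LF_Trim work = LS_Final inspection = 39; LS_Trim work = 39−3 = 36
LF_Flooring = LS_Final inspection = 39; LS_Flooring = 39−10 = 29
LF_Painting = LS_Final inspection = 39; LS_Painting = 39−3 = 36
LF_Drywall = LS_Flooring = 29; LS_Drywall = 29−10 = 19
LF_Insulation = LS_Final inspection = 39; LS_Insulation = 39−15 = 24
LF_HVAC install = min(LS_Painting=36, LS_Flooring=29) = 29; LS_HVAC install = 29−14 = 15
LF_Plumbing rough-in = min(LS_Insulation=24, LS_Drywall=19) = 19; LS_Plumbing rough-in = 19−7 = 12
LF_Electrical rough-in = min(LS_HVAC install=15, LS_Insulation=24, LS_Drywall=19) = 15; LS_Electrical rough-in = 15−15 = 0
LF_Roofing = min(LS_HVAC install=15, LS_Trim work=36) = 15; LS_Roofing = 15−13 = 2
Slack_Drywall = LS_Drywall − ES_Drywall = 19 − 15 = 4

4 hours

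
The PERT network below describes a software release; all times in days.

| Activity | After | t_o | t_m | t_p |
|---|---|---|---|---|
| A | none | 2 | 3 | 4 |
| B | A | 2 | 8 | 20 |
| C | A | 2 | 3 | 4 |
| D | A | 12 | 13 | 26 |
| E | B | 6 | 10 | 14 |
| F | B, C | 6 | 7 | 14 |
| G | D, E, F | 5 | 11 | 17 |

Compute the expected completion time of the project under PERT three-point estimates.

33 days

te_A = (2 + 4·3 + 4)/6 = 18/6 = 3
te_B = (2 + 4·8 + 20)/6 = 54/6 = 9
te_C = (2 + 4·3 + 4)/6 = 18/6 = 3
te_D = (12 + 4·13 + 26)/6 = 90/6 = 15
te_E = (6 + 4·10 + 14)/6 = 60/6 = 10
te_F = (6 + 4·7 + 14)/6 = 48/6 = 8
te_G = (5 + 4·11 + 17)/6 = 66/6 = 11

Forward pass:
ES_A = 0; EF_A = 3
ES_B = 3; EF_B = 3+9 = 12
ES_C = 3; EF_C = 3+3 = 6
ES_D = 3; EF_D = 3+15 = 18
ES_E = 12; EF_E = 12+10 = 22
ES_F = max(EF_B=12, EF_C=6) = 12; EF_F = 12+8 = 20
ES_G = max(EF_D=18, EF_E=22, EF_F=20) = 22; EF_G = 22+11 = 33
Expected project duration μ = 33 days. Critical path: A → B → E → G.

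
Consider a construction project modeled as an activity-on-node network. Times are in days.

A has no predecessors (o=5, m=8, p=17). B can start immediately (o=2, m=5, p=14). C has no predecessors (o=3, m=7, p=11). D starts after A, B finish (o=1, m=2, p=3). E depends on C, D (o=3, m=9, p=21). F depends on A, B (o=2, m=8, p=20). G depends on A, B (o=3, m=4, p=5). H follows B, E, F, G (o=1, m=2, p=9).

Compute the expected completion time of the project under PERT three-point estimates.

24 days

te_A = (5 + 4·8 + 17)/6 = 54/6 = 9
te_B = (2 + 4·5 + 14)/6 = 36/6 = 6
te_C = (3 + 4·7 + 11)/6 = 42/6 = 7
te_D = (1 + 4·2 + 3)/6 = 12/6 = 2
te_E = (3 + 4·9 + 21)/6 = 60/6 = 10
te_F = (2 + 4·8 + 20)/6 = 54/6 = 9
te_G = (3 + 4·4 + 5)/6 = 24/6 = 4
te_H = (1 + 4·2 + 9)/6 = 18/6 = 3

Forward pass:
ES_A = 0; EF_A = 9
ES_B = 0; EF_B = 6
ES_C = 0; EF_C = 7
ES_D = max(EF_A=9, EF_B=6) = 9; EF_D = 9+2 = 11
ES_E = max(EF_C=7, EF_D=11) = 11; EF_E = 11+10 = 21
ES_F = max(EF_A=9, EF_B=6) = 9; EF_F = 9+9 = 18
ES_G = max(EF_A=9, EF_B=6) = 9; EF_G = 9+4 = 13
ES_H = max(EF_B=6, EF_E=21, EF_F=18, EF_G=13) = 21; EF_H = 21+3 = 24
Expected project duration μ = 24 days. Critical path: A → D → E → H.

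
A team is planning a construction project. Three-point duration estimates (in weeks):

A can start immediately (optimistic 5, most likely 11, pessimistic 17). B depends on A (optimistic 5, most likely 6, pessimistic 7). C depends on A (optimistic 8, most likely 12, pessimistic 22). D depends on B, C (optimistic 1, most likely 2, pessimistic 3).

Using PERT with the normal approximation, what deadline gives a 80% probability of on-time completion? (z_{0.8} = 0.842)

28.6 weeks

te_A = (5 + 4·11 + 17)/6 = 66/6 = 11; σ²_A = ((17−5)/6)² = 4.000
te_B = (5 + 4·6 + 7)/6 = 36/6 = 6; σ²_B = ((7−5)/6)² = 0.111
te_C = (8 + 4·12 + 22)/6 = 78/6 = 13; σ²_C = ((22−8)/6)² = 5.444
te_D = (1 + 4·2 + 3)/6 = 12/6 = 2; σ²_D = ((3−1)/6)² = 0.111

Forward pass:
ES_A = 0; EF_A = 11
ES_B = 11; EF_B = 11+6 = 17
ES_C = 11; EF_C = 11+13 = 24
ES_D = max(EF_B=17, EF_C=24) = 24; EF_D = 24+2 = 26
Expected project duration μ = 26 weeks. Critical path: A → C → D.

Variance along critical path = 4.000 + 5.444 + 0.111 = 9.556; σ = 3.091 weeks.
D = μ + z·σ = 26 + 0.842·3.091 = 28.6 weeks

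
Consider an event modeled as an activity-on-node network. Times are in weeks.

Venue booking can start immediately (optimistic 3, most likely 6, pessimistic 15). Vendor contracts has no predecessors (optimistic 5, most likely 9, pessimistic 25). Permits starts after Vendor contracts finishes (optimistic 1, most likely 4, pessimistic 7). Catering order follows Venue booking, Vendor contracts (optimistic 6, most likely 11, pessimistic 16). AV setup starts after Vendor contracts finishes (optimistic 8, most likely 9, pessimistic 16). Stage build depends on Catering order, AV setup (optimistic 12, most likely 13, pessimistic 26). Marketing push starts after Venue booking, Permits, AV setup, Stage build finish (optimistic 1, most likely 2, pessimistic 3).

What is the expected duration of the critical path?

39 weeks

te_Venue booking = (3 + 4·6 + 15)/6 = 42/6 = 7
te_Vendor contracts = (5 + 4·9 + 25)/6 = 66/6 = 11
te_Permits = (1 + 4·4 + 7)/6 = 24/6 = 4
te_Catering order = (6 + 4·11 + 16)/6 = 66/6 = 11
te_AV setup = (8 + 4·9 + 16)/6 = 60/6 = 10
te_Stage build = (12 + 4·13 + 26)/6 = 90/6 = 15
te_Marketing push = (1 + 4·2 + 3)/6 = 12/6 = 2

Forward pass:
ES_Venue booking = 0; EF_Venue booking = 7
ES_Vendor contracts = 0; EF_Vendor contracts = 11
ES_Permits = 11; EF_Permits = 11+4 = 15
ES_Catering order = max(EF_Venue booking=7, EF_Vendor contracts=11) = 11; EF_Catering order = 11+11 = 22
ES_AV setup = 11; EF_AV setup = 11+10 = 21
ES_Stage build = max(EF_Catering order=22, EF_AV setup=21) = 22; EF_Stage build = 22+15 = 37
ES_Marketing push = max(EF_Venue booking=7, EF_Permits=15, EF_AV setup=21, EF_Stage build=37) = 37; EF_Marketing push = 37+2 = 39
Expected project duration μ = 39 weeks. Critical path: Vendor contracts → Catering order → Stage build → Marketing push.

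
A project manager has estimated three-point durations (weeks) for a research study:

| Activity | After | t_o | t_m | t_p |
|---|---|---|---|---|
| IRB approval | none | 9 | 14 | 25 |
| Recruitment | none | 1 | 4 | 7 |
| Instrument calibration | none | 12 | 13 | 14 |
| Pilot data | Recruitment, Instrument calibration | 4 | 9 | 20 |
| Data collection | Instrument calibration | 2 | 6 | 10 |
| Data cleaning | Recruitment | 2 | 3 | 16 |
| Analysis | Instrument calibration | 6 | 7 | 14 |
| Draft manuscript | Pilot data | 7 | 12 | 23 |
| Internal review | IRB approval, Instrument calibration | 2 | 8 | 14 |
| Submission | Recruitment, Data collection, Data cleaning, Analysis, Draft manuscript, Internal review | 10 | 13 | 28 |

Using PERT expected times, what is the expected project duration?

51 weeks

te_IRB approval = (9 + 4·14 + 25)/6 = 90/6 = 15
te_Recruitment = (1 + 4·4 + 7)/6 = 24/6 = 4
te_Instrument calibration = (12 + 4·13 + 14)/6 = 78/6 = 13
te_Pilot data = (4 + 4·9 + 20)/6 = 60/6 = 10
te_Data collection = (2 + 4·6 + 10)/6 = 36/6 = 6
te_Data cleaning = (2 + 4·3 + 16)/6 = 30/6 = 5
te_Analysis = (6 + 4·7 + 14)/6 = 48/6 = 8
te_Draft manuscript = (7 + 4·12 + 23)/6 = 78/6 = 13
te_Internal review = (2 + 4·8 + 14)/6 = 48/6 = 8
te_Submission = (10 + 4·13 + 28)/6 = 90/6 = 15

Forward pass:
ES_IRB approval = 0; EF_IRB approval = 15
ES_Recruitment = 0; EF_Recruitment = 4
ES_Instrument calibration = 0; EF_Instrument calibration = 13
ES_Pilot data = max(EF_Recruitment=4, EF_Instrument calibration=13) = 13; EF_Pilot data = 13+10 = 23
ES_Data collection = 13; EF_Data collection = 13+6 = 19
ES_Data cleaning = 4; EF_Data cleaning = 4+5 = 9
ES_Analysis = 13; EF_Analysis = 13+8 = 21
ES_Draft manuscript = 23; EF_Draft manuscript = 23+13 = 36
ES_Internal review = max(EF_IRB approval=15, EF_Instrument calibration=13) = 15; EF_Internal review = 15+8 = 23
ES_Submission = max(EF_Recruitment=4, EF_Data collection=19, EF_Data cleaning=9, EF_Analysis=21, EF_Draft manuscript=36, EF_Internal review=23) = 36; EF_Submission = 36+15 = 51
Expected project duration μ = 51 weeks. Critical path: Instrument calibration → Pilot data → Draft manuscript → Submission.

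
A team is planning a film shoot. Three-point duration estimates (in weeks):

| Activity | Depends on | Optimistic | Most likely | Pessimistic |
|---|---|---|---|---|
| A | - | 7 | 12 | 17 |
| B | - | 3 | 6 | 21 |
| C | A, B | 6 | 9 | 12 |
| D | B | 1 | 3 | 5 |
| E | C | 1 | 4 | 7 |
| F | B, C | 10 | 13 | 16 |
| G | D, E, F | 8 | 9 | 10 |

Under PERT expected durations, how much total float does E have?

9 weeks

te_A = (7 + 4·12 + 17)/6 = 72/6 = 12
te_B = (3 + 4·6 + 21)/6 = 48/6 = 8
te_C = (6 + 4·9 + 12)/6 = 54/6 = 9
te_D = (1 + 4·3 + 5)/6 = 18/6 = 3
te_E = (1 + 4·4 + 7)/6 = 24/6 = 4
te_F = (10 + 4·13 + 16)/6 = 78/6 = 13
te_G = (8 + 4·9 + 10)/6 = 54/6 = 9

Forward pass:
ES_A = 0; EF_A = 12
ES_B = 0; EF_B = 8
ES_C = max(EF_A=12, EF_B=8) = 12; EF_C = 12+9 = 21
ES_D = 8; EF_D = 8+3 = 11
ES_E = 21; EF_E = 21+4 = 25
ES_F = max(EF_B=8, EF_C=21) = 21; EF_F = 21+13 = 34
ES_G = max(EF_D=11, EF_E=25, EF_F=34) = 34; EF_G = 34+9 = 43
Expected project duration μ = 43 weeks. Critical path: A → C → F → G.

Backward pass:
LF_G = 43; LS_G = 43−9 = 34
LF_F = LS_G = 34; LS_F = 34−13 = 21
LF_E = LS_G = 34; LS_E = 34−4 = 30
LF_D = LS_G = 34; LS_D = 34−3 = 31
LF_C = min(LS_E=30, LS_F=21) = 21; LS_C = 21−9 = 12
LF_B = min(LS_C=12, LS_D=31, LS_F=21) = 12; LS_B = 12−8 = 4
LF_A = LS_C = 12; LS_A = 12−12 = 0
Slack_E = LS_E − ES_E = 30 − 21 = 9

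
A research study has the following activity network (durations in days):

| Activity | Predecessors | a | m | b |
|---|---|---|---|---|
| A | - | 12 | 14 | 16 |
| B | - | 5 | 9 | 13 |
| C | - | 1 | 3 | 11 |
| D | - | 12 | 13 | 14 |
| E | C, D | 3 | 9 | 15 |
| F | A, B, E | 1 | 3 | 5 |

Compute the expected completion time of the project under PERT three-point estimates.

25 days

te_A = (12 + 4·14 + 16)/6 = 84/6 = 14
te_B = (5 + 4·9 + 13)/6 = 54/6 = 9
te_C = (1 + 4·3 + 11)/6 = 24/6 = 4
te_D = (12 + 4·13 + 14)/6 = 78/6 = 13
te_E = (3 + 4·9 + 15)/6 = 54/6 = 9
te_F = (1 + 4·3 + 5)/6 = 18/6 = 3

Forward pass:
ES_A = 0; EF_A = 14
ES_B = 0; EF_B = 9
ES_C = 0; EF_C = 4
ES_D = 0; EF_D = 13
ES_E = max(EF_C=4, EF_D=13) = 13; EF_E = 13+9 = 22
ES_F = max(EF_A=14, EF_B=9, EF_E=22) = 22; EF_F = 22+3 = 25
Expected project duration μ = 25 days. Critical path: D → E → F.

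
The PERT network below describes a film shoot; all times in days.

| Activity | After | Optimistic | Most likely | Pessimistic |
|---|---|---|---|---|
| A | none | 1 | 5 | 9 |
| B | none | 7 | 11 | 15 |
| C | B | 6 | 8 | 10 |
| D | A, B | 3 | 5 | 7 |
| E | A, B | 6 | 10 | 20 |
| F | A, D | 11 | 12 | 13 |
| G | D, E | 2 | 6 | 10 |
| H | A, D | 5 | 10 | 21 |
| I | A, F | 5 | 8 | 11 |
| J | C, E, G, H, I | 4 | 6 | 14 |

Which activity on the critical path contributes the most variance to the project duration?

J

te_A = (1 + 4·5 + 9)/6 = 30/6 = 5; σ²_A = ((9−1)/6)² = 1.778
te_B = (7 + 4·11 + 15)/6 = 66/6 = 11; σ²_B = ((15−7)/6)² = 1.778
te_C = (6 + 4·8 + 10)/6 = 48/6 = 8; σ²_C = ((10−6)/6)² = 0.444
te_D = (3 + 4·5 + 7)/6 = 30/6 = 5; σ²_D = ((7−3)/6)² = 0.444
te_E = (6 + 4·10 + 20)/6 = 66/6 = 11; σ²_E = ((20−6)/6)² = 5.444
te_F = (11 + 4·12 + 13)/6 = 72/6 = 12; σ²_F = ((13−11)/6)² = 0.111
te_G = (2 + 4·6 + 10)/6 = 36/6 = 6; σ²_G = ((10−2)/6)² = 1.778
te_H = (5 + 4·10 + 21)/6 = 66/6 = 11; σ²_H = ((21−5)/6)² = 7.111
te_I = (5 + 4·8 + 11)/6 = 48/6 = 8; σ²_I = ((11−5)/6)² = 1.000
te_J = (4 + 4·6 + 14)/6 = 42/6 = 7; σ²_J = ((14−4)/6)² = 2.778

Forward pass:
ES_A = 0; EF_A = 5
ES_B = 0; EF_B = 11
ES_C = 11; EF_C = 11+8 = 19
ES_D = max(EF_A=5, EF_B=11) = 11; EF_D = 11+5 = 16
ES_E = max(EF_A=5, EF_B=11) = 11; EF_E = 11+11 = 22
ES_F = max(EF_A=5, EF_D=16) = 16; EF_F = 16+12 = 28
ES_G = max(EF_D=16, EF_E=22) = 22; EF_G = 22+6 = 28
ES_H = max(EF_A=5, EF_D=16) = 16; EF_H = 16+11 = 27
ES_I = max(EF_A=5, EF_F=28) = 28; EF_I = 28+8 = 36
ES_J = max(EF_C=19, EF_E=22, EF_G=28, EF_H=27, EF_I=36) = 36; EF_J = 36+7 = 43
Expected project duration μ = 43 days. Critical path: B → D → F → I → J.

Variances on critical path: σ²_B=1.778, σ²_D=0.444, σ²_F=0.111, σ²_I=1.000, σ²_J=2.778.
Largest is σ²_J = 2.778.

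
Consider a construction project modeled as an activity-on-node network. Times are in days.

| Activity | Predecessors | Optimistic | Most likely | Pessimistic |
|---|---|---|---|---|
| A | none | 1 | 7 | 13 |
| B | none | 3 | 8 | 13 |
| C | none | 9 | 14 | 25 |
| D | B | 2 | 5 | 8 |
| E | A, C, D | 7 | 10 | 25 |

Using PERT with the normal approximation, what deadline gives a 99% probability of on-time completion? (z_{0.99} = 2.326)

36.3 days

te_A = (1 + 4·7 + 13)/6 = 42/6 = 7; σ²_A = ((13−1)/6)² = 4.000
te_B = (3 + 4·8 + 13)/6 = 48/6 = 8; σ²_B = ((13−3)/6)² = 2.778
te_C = (9 + 4·14 + 25)/6 = 90/6 = 15; σ²_C = ((25−9)/6)² = 7.111
te_D = (2 + 4·5 + 8)/6 = 30/6 = 5; σ²_D = ((8−2)/6)² = 1.000
te_E = (7 + 4·10 + 25)/6 = 72/6 = 12; σ²_E = ((25−7)/6)² = 9.000

Forward pass:
ES_A = 0; EF_A = 7
ES_B = 0; EF_B = 8
ES_C = 0; EF_C = 15
ES_D = 8; EF_D = 8+5 = 13
ES_E = max(EF_A=7, EF_C=15, EF_D=13) = 15; EF_E = 15+12 = 27
Expected project duration μ = 27 days. Critical path: C → E.

Variance along critical path = 7.111 + 9.000 = 16.111; σ = 4.014 days.
D = μ + z·σ = 27 + 2.326·4.014 = 36.3 days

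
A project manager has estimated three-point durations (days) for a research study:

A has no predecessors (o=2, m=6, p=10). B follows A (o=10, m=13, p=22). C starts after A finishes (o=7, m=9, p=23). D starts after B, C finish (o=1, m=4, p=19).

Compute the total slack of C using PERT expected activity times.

3 days

te_A = (2 + 4·6 + 10)/6 = 36/6 = 6
te_B = (10 + 4·13 + 22)/6 = 84/6 = 14
te_C = (7 + 4·9 + 23)/6 = 66/6 = 11
te_D = (1 + 4·4 + 19)/6 = 36/6 = 6

Forward pass:
ES_A = 0; EF_A = 6
ES_B = 6; EF_B = 6+14 = 20
ES_C = 6; EF_C = 6+11 = 17
ES_D = max(EF_B=20, EF_C=17) = 20; EF_D = 20+6 = 26
Expected project duration μ = 26 days. Critical path: A → B → D.

Backward pass:
LF_D = 26; LS_D = 26−6 = 20
LF_C = LS_D = 20; LS_C = 20−11 = 9
LF_B = LS_D = 20; LS_B = 20−14 = 6
LF_A = min(LS_B=6, LS_C=9) = 6; LS_A = 6−6 = 0
Slack_C = LS_C − ES_C = 9 − 6 = 3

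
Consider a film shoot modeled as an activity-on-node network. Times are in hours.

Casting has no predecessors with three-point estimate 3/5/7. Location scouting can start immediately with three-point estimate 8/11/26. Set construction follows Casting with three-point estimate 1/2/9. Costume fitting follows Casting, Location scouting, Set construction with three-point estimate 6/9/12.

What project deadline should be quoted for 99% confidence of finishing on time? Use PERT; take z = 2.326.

te_Casting = (3 + 4·5 + 7)/6 = 30/6 = 5; σ²_Casting = ((7−3)/6)² = 0.444
te_Location scouting = (8 + 4·11 + 26)/6 = 78/6 = 13; σ²_Location scouting = ((26−8)/6)² = 9.000
te_Set construction = (1 + 4·2 + 9)/6 = 18/6 = 3; σ²_Set construction = ((9−1)/6)² = 1.778
te_Costume fitting = (6 + 4·9 + 12)/6 = 54/6 = 9; σ²_Costume fitting = ((12−6)/6)² = 1.000

Forward pass:
ES_Casting = 0; EF_Casting = 5
ES_Location scouting = 0; EF_Location scouting = 13
ES_Set construction = 5; EF_Set construction = 5+3 = 8
ES_Costume fitting = max(EF_Casting=5, EF_Location scouting=13, EF_Set construction=8) = 13; EF_Costume fitting = 13+9 = 22
Expected project duration μ = 22 hours. Critical path: Location scouting → Costume fitting.

Variance along critical path = 9.000 + 1.000 = 10.000; σ = 3.162 hours.
D = μ + z·σ = 22 + 2.326·3.162 = 29.4 hours

29.4 hours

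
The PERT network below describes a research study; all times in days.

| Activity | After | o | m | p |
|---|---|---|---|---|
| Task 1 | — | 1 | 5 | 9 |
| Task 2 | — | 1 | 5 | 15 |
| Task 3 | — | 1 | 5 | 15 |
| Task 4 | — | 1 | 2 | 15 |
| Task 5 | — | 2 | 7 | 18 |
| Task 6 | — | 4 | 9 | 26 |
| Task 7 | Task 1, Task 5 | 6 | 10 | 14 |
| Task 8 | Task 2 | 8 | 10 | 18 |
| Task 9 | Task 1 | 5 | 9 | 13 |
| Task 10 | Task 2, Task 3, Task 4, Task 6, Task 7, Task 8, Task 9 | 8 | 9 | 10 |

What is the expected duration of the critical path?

27 days

te_Task 1 = (1 + 4·5 + 9)/6 = 30/6 = 5
te_Task 2 = (1 + 4·5 + 15)/6 = 36/6 = 6
te_Task 3 = (1 + 4·5 + 15)/6 = 36/6 = 6
te_Task 4 = (1 + 4·2 + 15)/6 = 24/6 = 4
te_Task 5 = (2 + 4·7 + 18)/6 = 48/6 = 8
te_Task 6 = (4 + 4·9 + 26)/6 = 66/6 = 11
te_Task 7 = (6 + 4·10 + 14)/6 = 60/6 = 10
te_Task 8 = (8 + 4·10 + 18)/6 = 66/6 = 11
te_Task 9 = (5 + 4·9 + 13)/6 = 54/6 = 9
te_Task 10 = (8 + 4·9 + 10)/6 = 54/6 = 9

Forward pass:
ES_Task 1 = 0; EF_Task 1 = 5
ES_Task 2 = 0; EF_Task 2 = 6
ES_Task 3 = 0; EF_Task 3 = 6
ES_Task 4 = 0; EF_Task 4 = 4
ES_Task 5 = 0; EF_Task 5 = 8
ES_Task 6 = 0; EF_Task 6 = 11
ES_Task 7 = max(EF_Task 1=5, EF_Task 5=8) = 8; EF_Task 7 = 8+10 = 18
ES_Task 8 = 6; EF_Task 8 = 6+11 = 17
ES_Task 9 = 5; EF_Task 9 = 5+9 = 14
ES_Task 10 = max(EF_Task 2=6, EF_Task 3=6, EF_Task 4=4, EF_Task 6=11, EF_Task 7=18, EF_Task 8=17, EF_Task 9=14) = 18; EF_Task 10 = 18+9 = 27
Expected project duration μ = 27 days. Critical path: Task 5 → Task 7 → Task 10.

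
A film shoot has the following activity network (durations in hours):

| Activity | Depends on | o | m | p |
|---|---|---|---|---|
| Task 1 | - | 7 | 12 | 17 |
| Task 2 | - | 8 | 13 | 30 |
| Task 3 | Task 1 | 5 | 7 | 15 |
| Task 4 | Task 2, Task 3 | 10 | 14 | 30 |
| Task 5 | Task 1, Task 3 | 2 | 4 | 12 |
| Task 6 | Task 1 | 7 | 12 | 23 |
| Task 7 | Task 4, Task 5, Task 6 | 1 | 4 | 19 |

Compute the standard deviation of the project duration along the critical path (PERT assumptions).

5.07 hours

te_Task 1 = (7 + 4·12 + 17)/6 = 72/6 = 12; σ²_Task 1 = ((17−7)/6)² = 2.778
te_Task 2 = (8 + 4·13 + 30)/6 = 90/6 = 15; σ²_Task 2 = ((30−8)/6)² = 13.444
te_Task 3 = (5 + 4·7 + 15)/6 = 48/6 = 8; σ²_Task 3 = ((15−5)/6)² = 2.778
te_Task 4 = (10 + 4·14 + 30)/6 = 96/6 = 16; σ²_Task 4 = ((30−10)/6)² = 11.111
te_Task 5 = (2 + 4·4 + 12)/6 = 30/6 = 5; σ²_Task 5 = ((12−2)/6)² = 2.778
te_Task 6 = (7 + 4·12 + 23)/6 = 78/6 = 13; σ²_Task 6 = ((23−7)/6)² = 7.111
te_Task 7 = (1 + 4·4 + 19)/6 = 36/6 = 6; σ²_Task 7 = ((19−1)/6)² = 9.000

Forward pass:
ES_Task 1 = 0; EF_Task 1 = 12
ES_Task 2 = 0; EF_Task 2 = 15
ES_Task 3 = 12; EF_Task 3 = 12+8 = 20
ES_Task 4 = max(EF_Task 2=15, EF_Task 3=20) = 20; EF_Task 4 = 20+16 = 36
ES_Task 5 = max(EF_Task 1=12, EF_Task 3=20) = 20; EF_Task 5 = 20+5 = 25
ES_Task 6 = 12; EF_Task 6 = 12+13 = 25
ES_Task 7 = max(EF_Task 4=36, EF_Task 5=25, EF_Task 6=25) = 36; EF_Task 7 = 36+6 = 42
Expected project duration μ = 42 hours. Critical path: Task 1 → Task 3 → Task 4 → Task 7.

Variance along critical path = 2.778 + 2.778 + 11.111 + 9.000 = 25.667
σ = √25.667 = 5.066 hours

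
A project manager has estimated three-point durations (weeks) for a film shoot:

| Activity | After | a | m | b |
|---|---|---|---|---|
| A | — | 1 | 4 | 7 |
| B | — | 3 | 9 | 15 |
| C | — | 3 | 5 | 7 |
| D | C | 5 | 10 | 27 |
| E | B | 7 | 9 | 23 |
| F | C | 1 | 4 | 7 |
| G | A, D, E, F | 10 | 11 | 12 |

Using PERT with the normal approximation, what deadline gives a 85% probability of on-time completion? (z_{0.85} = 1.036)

34.5 weeks

te_A = (1 + 4·4 + 7)/6 = 24/6 = 4; σ²_A = ((7−1)/6)² = 1.000
te_B = (3 + 4·9 + 15)/6 = 54/6 = 9; σ²_B = ((15−3)/6)² = 4.000
te_C = (3 + 4·5 + 7)/6 = 30/6 = 5; σ²_C = ((7−3)/6)² = 0.444
te_D = (5 + 4·10 + 27)/6 = 72/6 = 12; σ²_D = ((27−5)/6)² = 13.444
te_E = (7 + 4·9 + 23)/6 = 66/6 = 11; σ²_E = ((23−7)/6)² = 7.111
te_F = (1 + 4·4 + 7)/6 = 24/6 = 4; σ²_F = ((7−1)/6)² = 1.000
te_G = (10 + 4·11 + 12)/6 = 66/6 = 11; σ²_G = ((12−10)/6)² = 0.111

Forward pass:
ES_A = 0; EF_A = 4
ES_B = 0; EF_B = 9
ES_C = 0; EF_C = 5
ES_D = 5; EF_D = 5+12 = 17
ES_E = 9; EF_E = 9+11 = 20
ES_F = 5; EF_F = 5+4 = 9
ES_G = max(EF_A=4, EF_D=17, EF_E=20, EF_F=9) = 20; EF_G = 20+11 = 31
Expected project duration μ = 31 weeks. Critical path: B → E → G.

Variance along critical path = 4.000 + 7.111 + 0.111 = 11.222; σ = 3.350 weeks.
D = μ + z·σ = 31 + 1.036·3.350 = 34.5 weeks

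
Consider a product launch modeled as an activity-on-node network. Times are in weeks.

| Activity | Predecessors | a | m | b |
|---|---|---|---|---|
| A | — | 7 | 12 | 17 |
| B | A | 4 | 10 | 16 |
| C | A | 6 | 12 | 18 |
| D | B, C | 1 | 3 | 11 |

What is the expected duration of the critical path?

te_A = (7 + 4·12 + 17)/6 = 72/6 = 12
te_B = (4 + 4·10 + 16)/6 = 60/6 = 10
te_C = (6 + 4·12 + 18)/6 = 72/6 = 12
te_D = (1 + 4·3 + 11)/6 = 24/6 = 4

Forward pass:
ES_A = 0; EF_A = 12
ES_B = 12; EF_B = 12+10 = 22
ES_C = 12; EF_C = 12+12 = 24
ES_D = max(EF_B=22, EF_C=24) = 24; EF_D = 24+4 = 28
Expected project duration μ = 28 weeks. Critical path: A → C → D.

28 weeks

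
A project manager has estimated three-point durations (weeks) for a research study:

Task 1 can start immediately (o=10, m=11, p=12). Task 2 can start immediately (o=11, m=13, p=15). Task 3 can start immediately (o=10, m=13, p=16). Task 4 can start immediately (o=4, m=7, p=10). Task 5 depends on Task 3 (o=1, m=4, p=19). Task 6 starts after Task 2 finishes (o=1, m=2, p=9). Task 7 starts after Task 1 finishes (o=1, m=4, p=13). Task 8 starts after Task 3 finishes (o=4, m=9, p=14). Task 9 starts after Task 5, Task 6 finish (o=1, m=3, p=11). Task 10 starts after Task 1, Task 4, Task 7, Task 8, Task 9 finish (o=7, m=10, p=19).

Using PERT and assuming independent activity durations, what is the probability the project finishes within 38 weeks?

te_Task 1 = (10 + 4·11 + 12)/6 = 66/6 = 11; σ²_Task 1 = ((12−10)/6)² = 0.111
te_Task 2 = (11 + 4·13 + 15)/6 = 78/6 = 13; σ²_Task 2 = ((15−11)/6)² = 0.444
te_Task 3 = (10 + 4·13 + 16)/6 = 78/6 = 13; σ²_Task 3 = ((16−10)/6)² = 1.000
te_Task 4 = (4 + 4·7 + 10)/6 = 42/6 = 7; σ²_Task 4 = ((10−4)/6)² = 1.000
te_Task 5 = (1 + 4·4 + 19)/6 = 36/6 = 6; σ²_Task 5 = ((19−1)/6)² = 9.000
te_Task 6 = (1 + 4·2 + 9)/6 = 18/6 = 3; σ²_Task 6 = ((9−1)/6)² = 1.778
te_Task 7 = (1 + 4·4 + 13)/6 = 30/6 = 5; σ²_Task 7 = ((13−1)/6)² = 4.000
te_Task 8 = (4 + 4·9 + 14)/6 = 54/6 = 9; σ²_Task 8 = ((14−4)/6)² = 2.778
te_Task 9 = (1 + 4·3 + 11)/6 = 24/6 = 4; σ²_Task 9 = ((11−1)/6)² = 2.778
te_Task 10 = (7 + 4·10 + 19)/6 = 66/6 = 11; σ²_Task 10 = ((19−7)/6)² = 4.000

Forward pass:
ES_Task 1 = 0; EF_Task 1 = 11
ES_Task 2 = 0; EF_Task 2 = 13
ES_Task 3 = 0; EF_Task 3 = 13
ES_Task 4 = 0; EF_Task 4 = 7
ES_Task 5 = 13; EF_Task 5 = 13+6 = 19
ES_Task 6 = 13; EF_Task 6 = 13+3 = 16
ES_Task 7 = 11; EF_Task 7 = 11+5 = 16
ES_Task 8 = 13; EF_Task 8 = 13+9 = 22
ES_Task 9 = max(EF_Task 5=19, EF_Task 6=16) = 19; EF_Task 9 = 19+4 = 23
ES_Task 10 = max(EF_Task 1=11, EF_Task 4=7, EF_Task 7=16, EF_Task 8=22, EF_Task 9=23) = 23; EF_Task 10 = 23+11 = 34
Expected project duration μ = 34 weeks. Critical path: Task 3 → Task 5 → Task 9 → Task 10.

Variance along critical path = 1.000 + 9.000 + 2.778 + 4.000 = 16.778; σ = √16.778 = 4.096 weeks.
Z = (38 − 34) / 4.096 = 0.977
P(T ≤ 38) = Φ(0.977) ≈ 0.836

0.836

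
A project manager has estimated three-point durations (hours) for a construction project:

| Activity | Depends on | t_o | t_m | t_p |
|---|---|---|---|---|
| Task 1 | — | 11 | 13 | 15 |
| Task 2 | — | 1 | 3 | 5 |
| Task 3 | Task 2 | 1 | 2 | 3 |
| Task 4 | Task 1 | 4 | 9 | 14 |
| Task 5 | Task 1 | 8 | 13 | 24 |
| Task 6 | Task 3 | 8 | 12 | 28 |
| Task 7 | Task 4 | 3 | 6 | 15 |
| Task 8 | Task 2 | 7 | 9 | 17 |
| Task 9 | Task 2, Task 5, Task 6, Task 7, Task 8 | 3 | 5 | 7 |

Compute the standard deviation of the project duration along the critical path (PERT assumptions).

te_Task 1 = (11 + 4·13 + 15)/6 = 78/6 = 13; σ²_Task 1 = ((15−11)/6)² = 0.444
te_Task 2 = (1 + 4·3 + 5)/6 = 18/6 = 3; σ²_Task 2 = ((5−1)/6)² = 0.444
te_Task 3 = (1 + 4·2 + 3)/6 = 12/6 = 2; σ²_Task 3 = ((3−1)/6)² = 0.111
te_Task 4 = (4 + 4·9 + 14)/6 = 54/6 = 9; σ²_Task 4 = ((14−4)/6)² = 2.778
te_Task 5 = (8 + 4·13 + 24)/6 = 84/6 = 14; σ²_Task 5 = ((24−8)/6)² = 7.111
te_Task 6 = (8 + 4·12 + 28)/6 = 84/6 = 14; σ²_Task 6 = ((28−8)/6)² = 11.111
te_Task 7 = (3 + 4·6 + 15)/6 = 42/6 = 7; σ²_Task 7 = ((15−3)/6)² = 4.000
te_Task 8 = (7 + 4·9 + 17)/6 = 60/6 = 10; σ²_Task 8 = ((17−7)/6)² = 2.778
te_Task 9 = (3 + 4·5 + 7)/6 = 30/6 = 5; σ²_Task 9 = ((7−3)/6)² = 0.444

Forward pass:
ES_Task 1 = 0; EF_Task 1 = 13
ES_Task 2 = 0; EF_Task 2 = 3
ES_Task 3 = 3; EF_Task 3 = 3+2 = 5
ES_Task 4 = 13; EF_Task 4 = 13+9 = 22
ES_Task 5 = 13; EF_Task 5 = 13+14 = 27
ES_Task 6 = 5; EF_Task 6 = 5+14 = 19
ES_Task 7 = 22; EF_Task 7 = 22+7 = 29
ES_Task 8 = 3; EF_Task 8 = 3+10 = 13
ES_Task 9 = max(EF_Task 2=3, EF_Task 5=27, EF_Task 6=19, EF_Task 7=29, EF_Task 8=13) = 29; EF_Task 9 = 29+5 = 34
Expected project duration μ = 34 hours. Critical path: Task 1 → Task 4 → Task 7 → Task 9.

Variance along critical path = 0.444 + 2.778 + 4.000 + 0.444 = 7.667
σ = √7.667 = 2.769 hours

2.77 hours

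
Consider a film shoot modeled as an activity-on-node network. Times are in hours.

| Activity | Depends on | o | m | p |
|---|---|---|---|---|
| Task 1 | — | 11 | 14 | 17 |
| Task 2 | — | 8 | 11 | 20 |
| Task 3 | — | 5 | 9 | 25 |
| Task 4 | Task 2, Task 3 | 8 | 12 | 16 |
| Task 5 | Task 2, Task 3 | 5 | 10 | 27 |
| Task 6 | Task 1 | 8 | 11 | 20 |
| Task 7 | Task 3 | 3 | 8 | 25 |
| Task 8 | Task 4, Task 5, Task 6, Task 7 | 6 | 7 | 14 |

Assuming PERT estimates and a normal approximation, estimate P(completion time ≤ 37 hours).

0.875

te_Task 1 = (11 + 4·14 + 17)/6 = 84/6 = 14; σ²_Task 1 = ((17−11)/6)² = 1.000
te_Task 2 = (8 + 4·11 + 20)/6 = 72/6 = 12; σ²_Task 2 = ((20−8)/6)² = 4.000
te_Task 3 = (5 + 4·9 + 25)/6 = 66/6 = 11; σ²_Task 3 = ((25−5)/6)² = 11.111
te_Task 4 = (8 + 4·12 + 16)/6 = 72/6 = 12; σ²_Task 4 = ((16−8)/6)² = 1.778
te_Task 5 = (5 + 4·10 + 27)/6 = 72/6 = 12; σ²_Task 5 = ((27−5)/6)² = 13.444
te_Task 6 = (8 + 4·11 + 20)/6 = 72/6 = 12; σ²_Task 6 = ((20−8)/6)² = 4.000
te_Task 7 = (3 + 4·8 + 25)/6 = 60/6 = 10; σ²_Task 7 = ((25−3)/6)² = 13.444
te_Task 8 = (6 + 4·7 + 14)/6 = 48/6 = 8; σ²_Task 8 = ((14−6)/6)² = 1.778

Forward pass:
ES_Task 1 = 0; EF_Task 1 = 14
ES_Task 2 = 0; EF_Task 2 = 12
ES_Task 3 = 0; EF_Task 3 = 11
ES_Task 4 = max(EF_Task 2=12, EF_Task 3=11) = 12; EF_Task 4 = 12+12 = 24
ES_Task 5 = max(EF_Task 2=12, EF_Task 3=11) = 12; EF_Task 5 = 12+12 = 24
ES_Task 6 = 14; EF_Task 6 = 14+12 = 26
ES_Task 7 = 11; EF_Task 7 = 11+10 = 21
ES_Task 8 = max(EF_Task 4=24, EF_Task 5=24, EF_Task 6=26, EF_Task 7=21) = 26; EF_Task 8 = 26+8 = 34
Expected project duration μ = 34 hours. Critical path: Task 1 → Task 6 → Task 8.

Variance along critical path = 1.000 + 4.000 + 1.778 = 6.778; σ = √6.778 = 2.603 hours.
Z = (37 − 34) / 2.603 = 1.152
P(T ≤ 37) = Φ(1.152) ≈ 0.875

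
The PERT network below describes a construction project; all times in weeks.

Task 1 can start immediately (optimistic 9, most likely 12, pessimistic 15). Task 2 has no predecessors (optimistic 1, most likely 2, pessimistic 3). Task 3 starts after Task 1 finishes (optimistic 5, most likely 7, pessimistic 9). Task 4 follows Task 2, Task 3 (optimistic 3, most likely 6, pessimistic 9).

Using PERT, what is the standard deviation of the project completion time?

te_Task 1 = (9 + 4·12 + 15)/6 = 72/6 = 12; σ²_Task 1 = ((15−9)/6)² = 1.000
te_Task 2 = (1 + 4·2 + 3)/6 = 12/6 = 2; σ²_Task 2 = ((3−1)/6)² = 0.111
te_Task 3 = (5 + 4·7 + 9)/6 = 42/6 = 7; σ²_Task 3 = ((9−5)/6)² = 0.444
te_Task 4 = (3 + 4·6 + 9)/6 = 36/6 = 6; σ²_Task 4 = ((9−3)/6)² = 1.000

Forward pass:
ES_Task 1 = 0; EF_Task 1 = 12
ES_Task 2 = 0; EF_Task 2 = 2
ES_Task 3 = 12; EF_Task 3 = 12+7 = 19
ES_Task 4 = max(EF_Task 2=2, EF_Task 3=19) = 19; EF_Task 4 = 19+6 = 25
Expected project duration μ = 25 weeks. Critical path: Task 1 → Task 3 → Task 4.

Variance along critical path = 1.000 + 0.444 + 1.000 = 2.444
σ = √2.444 = 1.563 weeks

1.56 weeks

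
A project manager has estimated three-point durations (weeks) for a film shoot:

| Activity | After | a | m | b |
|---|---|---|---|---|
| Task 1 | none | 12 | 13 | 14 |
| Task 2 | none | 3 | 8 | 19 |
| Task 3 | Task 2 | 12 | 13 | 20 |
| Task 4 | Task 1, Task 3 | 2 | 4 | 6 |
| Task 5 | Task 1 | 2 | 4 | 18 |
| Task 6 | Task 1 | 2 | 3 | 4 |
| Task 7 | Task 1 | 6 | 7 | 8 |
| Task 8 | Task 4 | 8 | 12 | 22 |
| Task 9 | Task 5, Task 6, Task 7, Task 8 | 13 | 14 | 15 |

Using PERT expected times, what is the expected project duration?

te_Task 1 = (12 + 4·13 + 14)/6 = 78/6 = 13
te_Task 2 = (3 + 4·8 + 19)/6 = 54/6 = 9
te_Task 3 = (12 + 4·13 + 20)/6 = 84/6 = 14
te_Task 4 = (2 + 4·4 + 6)/6 = 24/6 = 4
te_Task 5 = (2 + 4·4 + 18)/6 = 36/6 = 6
te_Task 6 = (2 + 4·3 + 4)/6 = 18/6 = 3
te_Task 7 = (6 + 4·7 + 8)/6 = 42/6 = 7
te_Task 8 = (8 + 4·12 + 22)/6 = 78/6 = 13
te_Task 9 = (13 + 4·14 + 15)/6 = 84/6 = 14

Forward pass:
ES_Task 1 = 0; EF_Task 1 = 13
ES_Task 2 = 0; EF_Task 2 = 9
ES_Task 3 = 9; EF_Task 3 = 9+14 = 23
ES_Task 4 = max(EF_Task 1=13, EF_Task 3=23) = 23; EF_Task 4 = 23+4 = 27
ES_Task 5 = 13; EF_Task 5 = 13+6 = 19
ES_Task 6 = 13; EF_Task 6 = 13+3 = 16
ES_Task 7 = 13; EF_Task 7 = 13+7 = 20
ES_Task 8 = 27; EF_Task 8 = 27+13 = 40
ES_Task 9 = max(EF_Task 5=19, EF_Task 6=16, EF_Task 7=20, EF_Task 8=40) = 40; EF_Task 9 = 40+14 = 54
Expected project duration μ = 54 weeks. Critical path: Task 2 → Task 3 → Task 4 → Task 8 → Task 9.

54 weeks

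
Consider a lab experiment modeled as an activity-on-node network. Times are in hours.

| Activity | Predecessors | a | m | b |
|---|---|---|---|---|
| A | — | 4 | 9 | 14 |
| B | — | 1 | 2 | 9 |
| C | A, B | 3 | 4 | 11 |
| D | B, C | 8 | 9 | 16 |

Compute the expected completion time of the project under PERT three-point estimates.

te_A = (4 + 4·9 + 14)/6 = 54/6 = 9
te_B = (1 + 4·2 + 9)/6 = 18/6 = 3
te_C = (3 + 4·4 + 11)/6 = 30/6 = 5
te_D = (8 + 4·9 + 16)/6 = 60/6 = 10

Forward pass:
ES_A = 0; EF_A = 9
ES_B = 0; EF_B = 3
ES_C = max(EF_A=9, EF_B=3) = 9; EF_C = 9+5 = 14
ES_D = max(EF_B=3, EF_C=14) = 14; EF_D = 14+10 = 24
Expected project duration μ = 24 hours. Critical path: A → C → D.

24 hours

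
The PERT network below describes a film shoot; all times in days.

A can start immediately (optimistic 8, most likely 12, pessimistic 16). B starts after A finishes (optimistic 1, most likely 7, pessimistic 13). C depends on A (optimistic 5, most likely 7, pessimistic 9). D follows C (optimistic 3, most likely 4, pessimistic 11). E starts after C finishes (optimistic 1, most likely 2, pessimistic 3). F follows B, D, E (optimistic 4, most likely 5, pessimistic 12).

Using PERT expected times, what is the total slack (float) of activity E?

te_A = (8 + 4·12 + 16)/6 = 72/6 = 12
te_B = (1 + 4·7 + 13)/6 = 42/6 = 7
te_C = (5 + 4·7 + 9)/6 = 42/6 = 7
te_D = (3 + 4·4 + 11)/6 = 30/6 = 5
te_E = (1 + 4·2 + 3)/6 = 12/6 = 2
te_F = (4 + 4·5 + 12)/6 = 36/6 = 6

Forward pass:
ES_A = 0; EF_A = 12
ES_B = 12; EF_B = 12+7 = 19
ES_C = 12; EF_C = 12+7 = 19
ES_D = 19; EF_D = 19+5 = 24
ES_E = 19; EF_E = 19+2 = 21
ES_F = max(EF_B=19, EF_D=24, EF_E=21) = 24; EF_F = 24+6 = 30
Expected project duration μ = 30 days. Critical path: A → C → D → F.

Backward pass:
LF_F = 30; LS_F = 30−6 = 24
LF_E = LS_F = 24; LS_E = 24−2 = 22
LF_D = LS_F = 24; LS_D = 24−5 = 19
LF_C = min(LS_D=19, LS_E=22) = 19; LS_C = 19−7 = 12
LF_B = LS_F = 24; LS_B = 24−7 = 17
LF_A = min(LS_B=17, LS_C=12) = 12; LS_A = 12−12 = 0
Slack_E = LS_E − ES_E = 22 − 19 = 3

3 days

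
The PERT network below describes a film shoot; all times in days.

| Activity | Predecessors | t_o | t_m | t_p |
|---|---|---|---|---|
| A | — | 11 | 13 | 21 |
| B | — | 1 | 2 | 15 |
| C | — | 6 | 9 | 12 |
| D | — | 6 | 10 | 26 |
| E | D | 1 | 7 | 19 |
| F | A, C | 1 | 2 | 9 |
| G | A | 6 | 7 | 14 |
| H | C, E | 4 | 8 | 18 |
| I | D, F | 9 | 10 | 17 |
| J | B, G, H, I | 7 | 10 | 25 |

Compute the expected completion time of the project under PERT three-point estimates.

te_A = (11 + 4·13 + 21)/6 = 84/6 = 14
te_B = (1 + 4·2 + 15)/6 = 24/6 = 4
te_C = (6 + 4·9 + 12)/6 = 54/6 = 9
te_D = (6 + 4·10 + 26)/6 = 72/6 = 12
te_E = (1 + 4·7 + 19)/6 = 48/6 = 8
te_F = (1 + 4·2 + 9)/6 = 18/6 = 3
te_G = (6 + 4·7 + 14)/6 = 48/6 = 8
te_H = (4 + 4·8 + 18)/6 = 54/6 = 9
te_I = (9 + 4·10 + 17)/6 = 66/6 = 11
te_J = (7 + 4·10 + 25)/6 = 72/6 = 12

Forward pass:
ES_A = 0; EF_A = 14
ES_B = 0; EF_B = 4
ES_C = 0; EF_C = 9
ES_D = 0; EF_D = 12
ES_E = 12; EF_E = 12+8 = 20
ES_F = max(EF_A=14, EF_C=9) = 14; EF_F = 14+3 = 17
ES_G = 14; EF_G = 14+8 = 22
ES_H = max(EF_C=9, EF_E=20) = 20; EF_H = 20+9 = 29
ES_I = max(EF_D=12, EF_F=17) = 17; EF_I = 17+11 = 28
ES_J = max(EF_B=4, EF_G=22, EF_H=29, EF_I=28) = 29; EF_J = 29+12 = 41
Expected project duration μ = 41 days. Critical path: D → E → H → J.

41 days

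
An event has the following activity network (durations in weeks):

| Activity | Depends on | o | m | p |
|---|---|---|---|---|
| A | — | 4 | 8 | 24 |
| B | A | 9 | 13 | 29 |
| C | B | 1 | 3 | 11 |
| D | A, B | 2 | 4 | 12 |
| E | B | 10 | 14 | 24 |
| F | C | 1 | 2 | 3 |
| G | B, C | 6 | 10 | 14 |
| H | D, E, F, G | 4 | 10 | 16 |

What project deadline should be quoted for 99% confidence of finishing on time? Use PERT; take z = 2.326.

te_A = (4 + 4·8 + 24)/6 = 60/6 = 10; σ²_A = ((24−4)/6)² = 11.111
te_B = (9 + 4·13 + 29)/6 = 90/6 = 15; σ²_B = ((29−9)/6)² = 11.111
te_C = (1 + 4·3 + 11)/6 = 24/6 = 4; σ²_C = ((11−1)/6)² = 2.778
te_D = (2 + 4·4 + 12)/6 = 30/6 = 5; σ²_D = ((12−2)/6)² = 2.778
te_E = (10 + 4·14 + 24)/6 = 90/6 = 15; σ²_E = ((24−10)/6)² = 5.444
te_F = (1 + 4·2 + 3)/6 = 12/6 = 2; σ²_F = ((3−1)/6)² = 0.111
te_G = (6 + 4·10 + 14)/6 = 60/6 = 10; σ²_G = ((14−6)/6)² = 1.778
te_H = (4 + 4·10 + 16)/6 = 60/6 = 10; σ²_H = ((16−4)/6)² = 4.000

Forward pass:
ES_A = 0; EF_A = 10
ES_B = 10; EF_B = 10+15 = 25
ES_C = 25; EF_C = 25+4 = 29
ES_D = max(EF_A=10, EF_B=25) = 25; EF_D = 25+5 = 30
ES_E = 25; EF_E = 25+15 = 40
ES_F = 29; EF_F = 29+2 = 31
ES_G = max(EF_B=25, EF_C=29) = 29; EF_G = 29+10 = 39
ES_H = max(EF_D=30, EF_E=40, EF_F=31, EF_G=39) = 40; EF_H = 40+10 = 50
Expected project duration μ = 50 weeks. Critical path: A → B → E → H.

Variance along critical path = 11.111 + 11.111 + 5.444 + 4.000 = 31.667; σ = 5.627 weeks.
D = μ + z·σ = 50 + 2.326·5.627 = 63.1 weeks

63.1 weeks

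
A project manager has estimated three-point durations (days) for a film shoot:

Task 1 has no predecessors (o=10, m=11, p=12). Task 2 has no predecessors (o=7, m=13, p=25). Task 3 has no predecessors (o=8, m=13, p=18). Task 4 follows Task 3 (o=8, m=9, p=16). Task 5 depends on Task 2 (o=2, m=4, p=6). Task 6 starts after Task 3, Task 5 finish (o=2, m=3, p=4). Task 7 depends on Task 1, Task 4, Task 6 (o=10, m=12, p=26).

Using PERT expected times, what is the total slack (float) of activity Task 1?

12 days

te_Task 1 = (10 + 4·11 + 12)/6 = 66/6 = 11
te_Task 2 = (7 + 4·13 + 25)/6 = 84/6 = 14
te_Task 3 = (8 + 4·13 + 18)/6 = 78/6 = 13
te_Task 4 = (8 + 4·9 + 16)/6 = 60/6 = 10
te_Task 5 = (2 + 4·4 + 6)/6 = 24/6 = 4
te_Task 6 = (2 + 4·3 + 4)/6 = 18/6 = 3
te_Task 7 = (10 + 4·12 + 26)/6 = 84/6 = 14

Forward pass:
ES_Task 1 = 0; EF_Task 1 = 11
ES_Task 2 = 0; EF_Task 2 = 14
ES_Task 3 = 0; EF_Task 3 = 13
ES_Task 4 = 13; EF_Task 4 = 13+10 = 23
ES_Task 5 = 14; EF_Task 5 = 14+4 = 18
ES_Task 6 = max(EF_Task 3=13, EF_Task 5=18) = 18; EF_Task 6 = 18+3 = 21
ES_Task 7 = max(EF_Task 1=11, EF_Task 4=23, EF_Task 6=21) = 23; EF_Task 7 = 23+14 = 37
Expected project duration μ = 37 days. Critical path: Task 3 → Task 4 → Task 7.

Backward pass:
LF_Task 7 = 37; LS_Task 7 = 37−14 = 23
LF_Task 6 = LS_Task 7 = 23; LS_Task 6 = 23−3 = 20
LF_Task 5 = LS_Task 6 = 20; LS_Task 5 = 20−4 = 16
LF_Task 4 = LS_Task 7 = 23; LS_Task 4 = 23−10 = 13
LF_Task 3 = min(LS_Task 4=13, LS_Task 6=20) = 13; LS_Task 3 = 13−13 = 0
LF_Task 2 = LS_Task 5 = 16; LS_Task 2 = 16−14 = 2
LF_Task 1 = LS_Task 7 = 23; LS_Task 1 = 23−11 = 12
Slack_Task 1 = LS_Task 1 − ES_Task 1 = 12 − 0 = 12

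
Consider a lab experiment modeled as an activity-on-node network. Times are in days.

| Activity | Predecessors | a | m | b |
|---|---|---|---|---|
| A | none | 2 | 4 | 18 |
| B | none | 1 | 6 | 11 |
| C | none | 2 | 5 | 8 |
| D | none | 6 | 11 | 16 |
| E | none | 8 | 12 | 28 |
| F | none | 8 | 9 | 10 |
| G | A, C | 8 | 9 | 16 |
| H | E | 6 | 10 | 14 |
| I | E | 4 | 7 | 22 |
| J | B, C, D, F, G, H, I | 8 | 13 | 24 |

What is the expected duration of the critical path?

te_A = (2 + 4·4 + 18)/6 = 36/6 = 6
te_B = (1 + 4·6 + 11)/6 = 36/6 = 6
te_C = (2 + 4·5 + 8)/6 = 30/6 = 5
te_D = (6 + 4·11 + 16)/6 = 66/6 = 11
te_E = (8 + 4·12 + 28)/6 = 84/6 = 14
te_F = (8 + 4·9 + 10)/6 = 54/6 = 9
te_G = (8 + 4·9 + 16)/6 = 60/6 = 10
te_H = (6 + 4·10 + 14)/6 = 60/6 = 10
te_I = (4 + 4·7 + 22)/6 = 54/6 = 9
te_J = (8 + 4·13 + 24)/6 = 84/6 = 14

Forward pass:
ES_A = 0; EF_A = 6
ES_B = 0; EF_B = 6
ES_C = 0; EF_C = 5
ES_D = 0; EF_D = 11
ES_E = 0; EF_E = 14
ES_F = 0; EF_F = 9
ES_G = max(EF_A=6, EF_C=5) = 6; EF_G = 6+10 = 16
ES_H = 14; EF_H = 14+10 = 24
ES_I = 14; EF_I = 14+9 = 23
ES_J = max(EF_B=6, EF_C=5, EF_D=11, EF_F=9, EF_G=16, EF_H=24, EF_I=23) = 24; EF_J = 24+14 = 38
Expected project duration μ = 38 days. Critical path: E → H → J.

38 days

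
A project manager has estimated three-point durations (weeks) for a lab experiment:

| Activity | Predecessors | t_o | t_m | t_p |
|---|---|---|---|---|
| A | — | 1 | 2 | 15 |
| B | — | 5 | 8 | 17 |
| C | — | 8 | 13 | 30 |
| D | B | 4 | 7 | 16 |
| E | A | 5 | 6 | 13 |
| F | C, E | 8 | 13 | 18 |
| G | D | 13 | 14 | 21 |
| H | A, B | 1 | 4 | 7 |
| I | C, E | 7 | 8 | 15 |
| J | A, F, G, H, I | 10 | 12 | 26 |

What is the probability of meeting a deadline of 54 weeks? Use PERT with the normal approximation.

te_A = (1 + 4·2 + 15)/6 = 24/6 = 4; σ²_A = ((15−1)/6)² = 5.444
te_B = (5 + 4·8 + 17)/6 = 54/6 = 9; σ²_B = ((17−5)/6)² = 4.000
te_C = (8 + 4·13 + 30)/6 = 90/6 = 15; σ²_C = ((30−8)/6)² = 13.444
te_D = (4 + 4·7 + 16)/6 = 48/6 = 8; σ²_D = ((16−4)/6)² = 4.000
te_E = (5 + 4·6 + 13)/6 = 42/6 = 7; σ²_E = ((13−5)/6)² = 1.778
te_F = (8 + 4·13 + 18)/6 = 78/6 = 13; σ²_F = ((18−8)/6)² = 2.778
te_G = (13 + 4·14 + 21)/6 = 90/6 = 15; σ²_G = ((21−13)/6)² = 1.778
te_H = (1 + 4·4 + 7)/6 = 24/6 = 4; σ²_H = ((7−1)/6)² = 1.000
te_I = (7 + 4·8 + 15)/6 = 54/6 = 9; σ²_I = ((15−7)/6)² = 1.778
te_J = (10 + 4·12 + 26)/6 = 84/6 = 14; σ²_J = ((26−10)/6)² = 7.111

Forward pass:
ES_A = 0; EF_A = 4
ES_B = 0; EF_B = 9
ES_C = 0; EF_C = 15
ES_D = 9; EF_D = 9+8 = 17
ES_E = 4; EF_E = 4+7 = 11
ES_F = max(EF_C=15, EF_E=11) = 15; EF_F = 15+13 = 28
ES_G = 17; EF_G = 17+15 = 32
ES_H = max(EF_A=4, EF_B=9) = 9; EF_H = 9+4 = 13
ES_I = max(EF_C=15, EF_E=11) = 15; EF_I = 15+9 = 24
ES_J = max(EF_A=4, EF_F=28, EF_G=32, EF_H=13, EF_I=24) = 32; EF_J = 32+14 = 46
Expected project duration μ = 46 weeks. Critical path: B → D → G → J.

Variance along critical path = 4.000 + 4.000 + 1.778 + 7.111 = 16.889; σ = √16.889 = 4.110 weeks.
Z = (54 − 46) / 4.110 = 1.947
P(T ≤ 54) = Φ(1.947) ≈ 0.974

0.974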